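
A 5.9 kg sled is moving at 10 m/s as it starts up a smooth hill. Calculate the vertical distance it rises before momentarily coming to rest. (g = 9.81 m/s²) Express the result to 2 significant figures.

h = 5.1 m

By energy conservation, ½mv² = mgh
h = v²/(2g) = 10²/(2 × 9.81) = 5.097 m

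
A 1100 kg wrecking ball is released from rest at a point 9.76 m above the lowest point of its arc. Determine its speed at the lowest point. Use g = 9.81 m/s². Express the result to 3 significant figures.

v = 13.8 m/s

Mechanical energy is conserved (no friction): mgh = ½mv²
The mass cancels from both sides.
v = √(2gh) = √(2 × 9.81 × 9.76) = √191.49 = 13.84 m/s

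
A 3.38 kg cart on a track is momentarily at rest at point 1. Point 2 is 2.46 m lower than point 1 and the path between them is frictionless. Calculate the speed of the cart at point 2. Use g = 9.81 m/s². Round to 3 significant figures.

By conservation of mechanical energy, mgh = ½mv²
v = √(2gh) = √(2 × 9.81 × 2.46) = √48.265 = 6.947 m/s

v = 6.95 m/s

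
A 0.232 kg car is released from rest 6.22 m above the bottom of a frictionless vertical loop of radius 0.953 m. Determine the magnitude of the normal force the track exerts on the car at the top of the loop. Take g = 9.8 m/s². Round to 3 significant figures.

N = 18.3 N

Energy from release to top (height 2r): mgh = ½mv_top² + mg(2r)
v_top² = 2g(h − 2r) = 2(9.8)(6.22 − 1.906) = 84.554 m²/s²
At the top, both N and weight point toward the centre: N + mg = mv_top²/r
N = m(v_top²/r − g) = 0.232(84.554/0.953 − 9.8) = 18.31 N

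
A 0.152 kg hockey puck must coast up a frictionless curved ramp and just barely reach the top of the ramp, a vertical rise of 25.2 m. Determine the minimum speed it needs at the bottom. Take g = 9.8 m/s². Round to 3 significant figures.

v = 22.2 m/s

At the top it is momentarily at rest, so all KE converts to PE: ½mv² = mgh
v = √(2gh) = √(2 × 9.8 × 25.2) = 22.22 m/s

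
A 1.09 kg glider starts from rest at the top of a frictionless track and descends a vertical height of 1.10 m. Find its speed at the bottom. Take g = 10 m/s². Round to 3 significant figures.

Equating total energy at the two states: mgh = ½mv²
The mass cancels from both sides.
v = √(2gh) = √(2 × 10 × 1.10) = √22.000 = 4.690 m/s

v = 4.69 m/s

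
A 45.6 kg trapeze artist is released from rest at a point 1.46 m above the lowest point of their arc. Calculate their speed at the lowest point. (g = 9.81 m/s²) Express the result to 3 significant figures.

v = 5.35 m/s

Equating total energy at the two states: mgh = ½mv²
The mass cancels from both sides.
v = √(2gh) = √(2 × 9.81 × 1.46) = √28.645 = 5.352 m/s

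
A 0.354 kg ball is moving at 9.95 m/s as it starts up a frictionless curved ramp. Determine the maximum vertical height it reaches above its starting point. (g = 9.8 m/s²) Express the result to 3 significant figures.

Setting KE at the bottom equal to PE gained: ½mv² = mgh
h = v²/(2g) = 9.95²/(2 × 9.8) = 5.051 m

h = 5.05 m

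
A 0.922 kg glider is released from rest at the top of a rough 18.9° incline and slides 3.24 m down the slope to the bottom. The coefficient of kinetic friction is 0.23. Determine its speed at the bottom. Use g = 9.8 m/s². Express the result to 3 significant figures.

Energy: mgh = ½mv² + W_f, with h = L sinθ and W_f = μ_k (mg cosθ) L
mgh = mgL sinθ = (0.922)(9.8)(3.24)sin18.9° = 9.4828 J
W_f = μ_k mg cosθ · L = (0.23)(0.922)(9.8)cos18.9°·3.24 = 6.370 J
½mv² = 9.4828 − 6.370 = 3.1125 J
v = √(2 × 3.1125/0.922) = 2.598 m/s

v = 2.60 m/s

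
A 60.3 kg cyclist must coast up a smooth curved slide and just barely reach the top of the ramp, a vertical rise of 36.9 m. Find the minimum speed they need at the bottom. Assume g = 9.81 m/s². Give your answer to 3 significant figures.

At the top they are momentarily at rest, so all KE converts to PE: ½mv² = mgh
v = √(2gh) = √(2 × 9.81 × 36.9) = 26.91 m/s

v = 26.9 m/s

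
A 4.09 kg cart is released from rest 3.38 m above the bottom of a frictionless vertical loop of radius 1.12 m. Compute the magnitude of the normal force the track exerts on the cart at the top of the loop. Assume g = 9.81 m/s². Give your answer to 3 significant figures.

Energy from release to top (height 2r): mgh = ½mv_top² + mg(2r)
v_top² = 2g(h − 2r) = 2(9.81)(3.38 − 2.240) = 22.367 m²/s²
At the top, both N and weight point toward the centre: N + mg = mv_top²/r
N = m(v_top²/r − g) = 4.09(22.367/1.12 − 9.81) = 41.56 N

N = 41.6 N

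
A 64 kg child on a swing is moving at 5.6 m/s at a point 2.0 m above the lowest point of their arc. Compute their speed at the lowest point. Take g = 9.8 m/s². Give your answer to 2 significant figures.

Equating total energy at the two states: ½mv₀² + mgh = ½mv²
The mass cancels from both sides.
v² = v₀² + 2gh = (5.6)² + 2(9.8)(2.0) = 70.560
v = √70.560 = 8.400 m/s

v = 8.4 m/s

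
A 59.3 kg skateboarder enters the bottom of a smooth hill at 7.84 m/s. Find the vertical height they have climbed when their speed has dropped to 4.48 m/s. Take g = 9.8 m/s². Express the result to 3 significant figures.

Conservation of energy: ½mv₁² = ½mv₂² + mgh
h = (v₁² − v₂²)/(2g) = (7.84² − 4.48²)/(2 × 9.8) = 2.112 m

h = 2.11 m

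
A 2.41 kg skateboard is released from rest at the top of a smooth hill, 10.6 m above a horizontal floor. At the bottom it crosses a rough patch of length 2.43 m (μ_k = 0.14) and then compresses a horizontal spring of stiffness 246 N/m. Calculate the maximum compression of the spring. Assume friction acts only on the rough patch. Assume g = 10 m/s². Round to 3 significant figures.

Initial energy: E₁ = mgh = (2.41)(10)(10.6) = 255.46 J
Friction removes W_f = μ_k mg d = (0.14)(2.41)(10)(2.43) = 8.199 J
Energy reaching the spring: E = 255.46 − 8.199 = 247.26 J
At max compression ½kx² = E ⇒ x = √(2E/k) = √(2 × 247.26/246) = 1.418 m

x = 1.42 m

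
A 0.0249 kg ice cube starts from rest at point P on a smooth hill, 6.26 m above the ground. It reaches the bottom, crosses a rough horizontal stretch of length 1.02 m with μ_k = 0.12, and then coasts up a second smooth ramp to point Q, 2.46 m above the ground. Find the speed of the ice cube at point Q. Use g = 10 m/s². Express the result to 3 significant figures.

Energy at P: mgh₁ = (0.0249)(10)(6.26) = 1.5587 J
Friction loss: W_f = μ_k mg d = 0.03048 J
At Q: ½mv² + mgh₂ = mgh₁ − W_f
½mv² = 1.5587 − 0.03048 − 0.61254 = 0.91572 J
v = √(2 × 0.91572/0.0249) = 8.576 m/s

v = 8.58 m/s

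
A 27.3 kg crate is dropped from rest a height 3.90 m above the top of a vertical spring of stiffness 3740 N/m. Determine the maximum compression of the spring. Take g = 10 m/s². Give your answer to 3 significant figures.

x = 0.831 m

Take the reference level at the top of the uncompressed spring. At max compression the crate has fallen H + x and is momentarily at rest:
mg(H + x) = ½kx²
½(3740)x² − (27.3)(10)x − (27.3)(10)(3.90) = 0
1870x² − 273.0x − 1065 = 0
x = [273.0 + √(74529 + 7.9640e+06)]/(2 × 1870) = 0.8311 m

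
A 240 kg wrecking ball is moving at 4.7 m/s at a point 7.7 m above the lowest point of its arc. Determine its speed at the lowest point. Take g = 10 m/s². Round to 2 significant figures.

v = 13 m/s

Mechanical energy is conserved (no friction): ½mv₀² + mgh = ½mv²
v² = v₀² + 2gh = (4.7)² + 2(10)(7.7) = 176.09
v = √176.09 = 13.27 m/s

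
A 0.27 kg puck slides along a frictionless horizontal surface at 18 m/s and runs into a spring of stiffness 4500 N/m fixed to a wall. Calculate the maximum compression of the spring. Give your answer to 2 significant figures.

x = 0.14 m

All KE is stored as spring PE at maximum compression: ½mv² = ½kx²
x = v√(m/k) = 18 × √(0.27/4500) = 0.1394 m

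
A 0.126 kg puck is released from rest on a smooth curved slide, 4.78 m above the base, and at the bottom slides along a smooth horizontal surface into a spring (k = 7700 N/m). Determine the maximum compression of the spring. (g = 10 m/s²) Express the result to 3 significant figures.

At max compression the puck is momentarily at rest: mgh = ½kx²
x = √(2mgh/k) = √(2 × 0.126 × 10 × 4.78 / 7700) = 0.03955 m

x = 0.0396 m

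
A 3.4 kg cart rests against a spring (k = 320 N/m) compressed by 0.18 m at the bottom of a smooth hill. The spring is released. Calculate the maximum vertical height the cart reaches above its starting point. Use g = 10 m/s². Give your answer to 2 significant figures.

At maximum height the cart is at rest, so ½kx² = mgh
h = kx²/(2mg) = (320)(0.18)²/(2 × 3.4 × 10) = 0.1525 m

h = 0.15 m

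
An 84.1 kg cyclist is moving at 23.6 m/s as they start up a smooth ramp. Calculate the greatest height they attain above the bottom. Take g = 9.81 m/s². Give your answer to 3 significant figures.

h = 28.4 m

Setting KE at the bottom equal to PE gained: ½mv² = mgh
h = v²/(2g) = 23.6²/(2 × 9.81) = 28.39 m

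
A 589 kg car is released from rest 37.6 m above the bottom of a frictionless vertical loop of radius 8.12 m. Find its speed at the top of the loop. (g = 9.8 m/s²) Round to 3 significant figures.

Energy conservation: mgh = ½mv_top² + mg(2r)
v_top² = 2g(h − 2r) = 2(9.8)(37.6 − 16.24) = 418.7
v_top = 20.46 m/s

v = 20.5 m/s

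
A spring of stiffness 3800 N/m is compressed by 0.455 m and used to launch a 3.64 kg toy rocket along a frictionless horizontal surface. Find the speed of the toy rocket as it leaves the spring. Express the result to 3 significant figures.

v = 14.7 m/s

Conservation of energy: ½kx² = ½mv²
v = x√(k/m) = 0.455 × √(3800/3.64) = 14.70 m/s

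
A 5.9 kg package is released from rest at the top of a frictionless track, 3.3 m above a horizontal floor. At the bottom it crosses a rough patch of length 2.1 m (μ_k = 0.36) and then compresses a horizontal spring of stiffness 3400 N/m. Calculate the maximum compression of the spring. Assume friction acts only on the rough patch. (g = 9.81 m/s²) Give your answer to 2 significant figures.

x = 0.29 m

Initial energy: E₁ = mgh = (5.9)(9.81)(3.3) = 191.00 J
Friction removes W_f = μ_k mg d = (0.36)(5.9)(9.81)(2.1) = 43.76 J
Energy reaching the spring: E = 191.00 − 43.76 = 147.24 J
At max compression ½kx² = E ⇒ x = √(2E/k) = √(2 × 147.24/3400) = 0.2943 m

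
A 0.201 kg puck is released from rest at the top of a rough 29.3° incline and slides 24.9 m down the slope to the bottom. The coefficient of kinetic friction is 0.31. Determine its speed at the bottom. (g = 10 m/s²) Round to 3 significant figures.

Work–energy: mg(L sinθ) − μ_k(mg cosθ)L = ½mv²
mgh = mgL sinθ = (0.201)(10)(24.9)sin29.3° = 24.493 J
W_f = μ_k mg cosθ · L = (0.31)(0.201)(10)cos29.3°·24.9 = 13.53 J
½mv² = 24.493 − 13.53 = 10.963 J
v = √(2 × 10.963/0.201) = 10.44 m/s

v = 10.4 m/s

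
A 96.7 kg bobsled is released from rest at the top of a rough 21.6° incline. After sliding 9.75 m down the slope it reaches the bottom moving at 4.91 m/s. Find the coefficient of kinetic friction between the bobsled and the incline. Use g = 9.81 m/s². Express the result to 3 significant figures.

The energy dissipated by friction is the PE lost minus the KE gained:
mgL sinθ = 3404.8 J; ½mv² = 1165.6 J
W_f = 3404.8 − 1165.6 = 2239 J
μ_k = W_f/(mg cosθ · L) = 2239/(882.0 × 9.75) = 0.2604

μ_k = 0.260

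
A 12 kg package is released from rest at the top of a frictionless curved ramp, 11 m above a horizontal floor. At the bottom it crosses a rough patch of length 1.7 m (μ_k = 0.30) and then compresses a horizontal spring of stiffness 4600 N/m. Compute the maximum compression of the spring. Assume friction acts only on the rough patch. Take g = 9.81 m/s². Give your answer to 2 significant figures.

x = 0.73 m

Initial energy: E₁ = mgh = (12)(9.81)(11) = 1294.9 J
Friction removes W_f = μ_k mg d = (0.30)(12)(9.81)(1.7) = 60.04 J
Energy reaching the spring: E = 1294.9 − 60.04 = 1234.9 J
At max compression ½kx² = E ⇒ x = √(2E/k) = √(2 × 1234.9/4600) = 0.7327 m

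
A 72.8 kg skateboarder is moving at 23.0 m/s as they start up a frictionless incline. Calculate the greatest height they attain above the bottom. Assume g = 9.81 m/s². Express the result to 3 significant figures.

h = 27.0 m

Setting KE at the bottom equal to PE gained: ½mv² = mgh
h = v²/(2g) = 23.0²/(2 × 9.81) = 26.96 m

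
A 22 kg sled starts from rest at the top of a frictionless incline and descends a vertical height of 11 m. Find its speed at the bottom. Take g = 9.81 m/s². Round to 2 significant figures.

v = 15 m/s

Mechanical energy is conserved (no friction): mgh = ½mv²
v = √(2gh) = √(2 × 9.81 × 11) = √215.82 = 14.69 m/s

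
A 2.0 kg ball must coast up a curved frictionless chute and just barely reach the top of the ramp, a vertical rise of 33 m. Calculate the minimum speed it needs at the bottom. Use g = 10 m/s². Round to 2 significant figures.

At the top it is momentarily at rest, so all KE converts to PE: ½mv² = mgh
v = √(2gh) = √(2 × 10 × 33) = 25.69 m/s

v = 26 m/s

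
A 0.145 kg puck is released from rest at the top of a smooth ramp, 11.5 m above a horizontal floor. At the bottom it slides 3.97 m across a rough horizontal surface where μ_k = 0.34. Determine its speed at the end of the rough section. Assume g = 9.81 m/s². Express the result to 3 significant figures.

Energy at the top = energy at the end + work done against friction:
mgh = ½mv² + μ_k m g d
W_f = μ_k mg d = (0.34)(0.145)(9.81)(3.97) = 1.920 J
½mv² = mgh − W_f = 16.358 − 1.920 = 14.438 J
v = √(2 × 14.438/0.145) = 14.11 m/s

v = 14.1 m/s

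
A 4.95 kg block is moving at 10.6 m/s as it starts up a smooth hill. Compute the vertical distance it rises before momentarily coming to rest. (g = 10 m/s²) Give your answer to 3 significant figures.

h = 5.62 m

By energy conservation, ½mv² = mgh
h = v²/(2g) = 10.6²/(2 × 10) = 5.618 m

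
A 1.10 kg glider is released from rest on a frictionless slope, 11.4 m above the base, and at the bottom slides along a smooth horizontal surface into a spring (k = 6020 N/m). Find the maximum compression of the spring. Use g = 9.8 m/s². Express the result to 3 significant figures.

Gravitational PE at the top equals spring PE at max compression: mgh = ½kx²
x = √(2mgh/k) = √(2 × 1.10 × 9.8 × 11.4 / 6020) = 0.2021 m

x = 0.202 m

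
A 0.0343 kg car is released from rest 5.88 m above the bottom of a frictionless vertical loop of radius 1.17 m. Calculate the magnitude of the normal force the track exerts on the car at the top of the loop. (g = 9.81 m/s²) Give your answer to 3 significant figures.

Energy from release to top (height 2r): mgh = ½mv_top² + mg(2r)
v_top² = 2g(h − 2r) = 2(9.81)(5.88 − 2.340) = 69.455 m²/s²
At the top, both N and weight point toward the centre: N + mg = mv_top²/r
N = m(v_top²/r − g) = 0.0343(69.455/1.17 − 9.81) = 1.700 N

N = 1.70 N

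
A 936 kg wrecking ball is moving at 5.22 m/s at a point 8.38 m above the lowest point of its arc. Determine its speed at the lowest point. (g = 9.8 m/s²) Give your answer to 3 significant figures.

Energy conservation between the two points: ½mv₀² + mgh = ½mv²
v² = v₀² + 2gh = (5.22)² + 2(9.8)(8.38) = 191.50
v = √191.50 = 13.84 m/s

v = 13.8 m/s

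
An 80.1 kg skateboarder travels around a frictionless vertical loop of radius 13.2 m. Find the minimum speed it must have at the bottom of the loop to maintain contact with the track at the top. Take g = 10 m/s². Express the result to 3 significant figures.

At the top: mg = mv_top²/r ⇒ v_top² = gr = 132.0 m²/s²
Energy from bottom to top (height 2r): ½mv_bot² = ½mv_top² + mg(2r)
v_bot² = gr + 4gr = 5gr = 660.0
v_bot = √(5gr) = 25.69 m/s

v = 25.7 m/s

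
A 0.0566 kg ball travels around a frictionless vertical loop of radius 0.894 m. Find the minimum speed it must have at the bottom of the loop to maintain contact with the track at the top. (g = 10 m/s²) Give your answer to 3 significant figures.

At the top: mg = mv_top²/r ⇒ v_top² = gr = 8.940 m²/s²
Energy from bottom to top (height 2r): ½mv_bot² = ½mv_top² + mg(2r)
v_bot² = gr + 4gr = 5gr = 44.70
v_bot = √(5gr) = 6.686 m/s

v = 6.69 m/s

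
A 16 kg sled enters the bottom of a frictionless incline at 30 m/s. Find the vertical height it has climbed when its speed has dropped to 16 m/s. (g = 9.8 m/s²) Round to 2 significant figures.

Energy balance between the two points: ½mv₁² = ½mv₂² + mgh
h = (v₁² − v₂²)/(2g) = (30² − 16²)/(2 × 9.8) = 32.86 m

h = 33 m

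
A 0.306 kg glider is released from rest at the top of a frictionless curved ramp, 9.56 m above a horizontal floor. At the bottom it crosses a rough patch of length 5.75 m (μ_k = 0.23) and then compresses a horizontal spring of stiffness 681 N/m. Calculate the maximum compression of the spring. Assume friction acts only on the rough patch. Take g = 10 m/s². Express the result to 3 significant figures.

Initial energy: E₁ = mgh = (0.306)(10)(9.56) = 29.254 J
Friction removes W_f = μ_k mg d = (0.23)(0.306)(10)(5.75) = 4.047 J
Energy reaching the spring: E = 29.254 − 4.047 = 25.207 J
At max compression ½kx² = E ⇒ x = √(2E/k) = √(2 × 25.207/681) = 0.2721 m

x = 0.272 m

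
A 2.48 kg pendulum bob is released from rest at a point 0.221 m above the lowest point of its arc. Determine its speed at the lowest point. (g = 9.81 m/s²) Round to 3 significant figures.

v = 2.08 m/s

By conservation of mechanical energy, mgh = ½mv²
v = √(2gh) = √(2 × 9.81 × 0.221) = √4.3360 = 2.082 m/s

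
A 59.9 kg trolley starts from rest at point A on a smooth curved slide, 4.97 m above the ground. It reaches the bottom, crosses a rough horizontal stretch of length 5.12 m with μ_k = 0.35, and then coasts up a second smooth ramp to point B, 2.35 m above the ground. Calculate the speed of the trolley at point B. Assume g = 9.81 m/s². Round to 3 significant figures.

v = 4.03 m/s

Energy at A: mgh₁ = (59.9)(9.81)(4.97) = 2920.5 J
Friction loss: W_f = μ_k mg d = 1053 J
At B: ½mv² + mgh₂ = mgh₁ − W_f
½mv² = 2920.5 − 1053 − 1380.9 = 486.55 J
v = √(2 × 486.55/59.9) = 4.031 m/s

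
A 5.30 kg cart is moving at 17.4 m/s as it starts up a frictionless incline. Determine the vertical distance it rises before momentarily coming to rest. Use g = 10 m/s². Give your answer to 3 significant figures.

h = 15.1 m

By energy conservation, ½mv² = mgh
h = v²/(2g) = 17.4²/(2 × 10) = 15.14 m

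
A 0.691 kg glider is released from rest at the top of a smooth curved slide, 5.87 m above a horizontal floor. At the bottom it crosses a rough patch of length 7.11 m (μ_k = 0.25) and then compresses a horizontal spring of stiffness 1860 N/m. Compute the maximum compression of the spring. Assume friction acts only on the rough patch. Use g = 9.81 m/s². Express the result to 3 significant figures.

x = 0.173 m

Initial energy: E₁ = mgh = (0.691)(9.81)(5.87) = 39.791 J
Friction removes W_f = μ_k mg d = (0.25)(0.691)(9.81)(7.11) = 12.05 J
Energy reaching the spring: E = 39.791 − 12.05 = 27.742 J
At max compression ½kx² = E ⇒ x = √(2E/k) = √(2 × 27.742/1860) = 0.1727 m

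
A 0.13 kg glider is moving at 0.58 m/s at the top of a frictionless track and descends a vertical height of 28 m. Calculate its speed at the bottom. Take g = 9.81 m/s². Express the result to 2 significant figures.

By conservation of mechanical energy, ½mv₀² + mgh = ½mv²
v² = v₀² + 2gh = (0.58)² + 2(9.81)(28) = 549.70
v = √549.70 = 23.45 m/s

v = 23 m/s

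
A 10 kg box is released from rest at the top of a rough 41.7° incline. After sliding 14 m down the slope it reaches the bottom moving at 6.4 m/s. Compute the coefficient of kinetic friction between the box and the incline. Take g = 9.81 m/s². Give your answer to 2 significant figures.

μ_k = 0.69

Energy balance down the incline: mg L sinθ − ½mv² = μ_k (mg cosθ) L
mgL sinθ = 913.63 J; ½mv² = 204.80 J
W_f = 913.63 − 204.80 = 708.8 J
μ_k = W_f/(mg cosθ · L) = 708.8/(73.25 × 14) = 0.6912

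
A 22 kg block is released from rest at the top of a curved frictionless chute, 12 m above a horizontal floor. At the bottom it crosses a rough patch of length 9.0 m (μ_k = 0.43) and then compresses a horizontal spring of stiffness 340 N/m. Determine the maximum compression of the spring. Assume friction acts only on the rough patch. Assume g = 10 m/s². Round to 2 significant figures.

x = 3.2 m

Initial energy: E₁ = mgh = (22)(10)(12) = 2640.0 J
Friction removes W_f = μ_k mg d = (0.43)(22)(10)(9.0) = 851.4 J
Energy reaching the spring: E = 2640.0 − 851.4 = 1788.6 J
At max compression ½kx² = E ⇒ x = √(2E/k) = √(2 × 1788.6/340) = 3.244 m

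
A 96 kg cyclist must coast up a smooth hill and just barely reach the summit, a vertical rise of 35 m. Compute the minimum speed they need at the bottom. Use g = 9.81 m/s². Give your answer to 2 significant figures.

At the top they are momentarily at rest, so all KE converts to PE: ½mv² = mgh
v = √(2gh) = √(2 × 9.81 × 35) = 26.20 m/s

v = 26 m/s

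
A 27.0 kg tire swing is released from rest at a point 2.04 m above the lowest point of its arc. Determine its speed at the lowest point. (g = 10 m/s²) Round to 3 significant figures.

Energy conservation between the two points: mgh = ½mv²
The mass cancels from both sides.
v = √(2gh) = √(2 × 10 × 2.04) = √40.800 = 6.387 m/s

v = 6.39 m/s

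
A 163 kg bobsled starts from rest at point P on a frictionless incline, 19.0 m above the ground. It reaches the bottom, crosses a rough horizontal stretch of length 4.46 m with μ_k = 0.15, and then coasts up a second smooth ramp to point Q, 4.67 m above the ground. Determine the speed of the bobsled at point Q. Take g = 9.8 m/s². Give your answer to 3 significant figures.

Energy at P: mgh₁ = (163)(9.8)(19.0) = 30351 J
Friction loss: W_f = μ_k mg d = 1069 J
At Q: ½mv² + mgh₂ = mgh₁ − W_f
½mv² = 30351 − 1069 − 7459.9 = 21822 J
v = √(2 × 21822/163) = 16.36 m/s

v = 16.4 m/s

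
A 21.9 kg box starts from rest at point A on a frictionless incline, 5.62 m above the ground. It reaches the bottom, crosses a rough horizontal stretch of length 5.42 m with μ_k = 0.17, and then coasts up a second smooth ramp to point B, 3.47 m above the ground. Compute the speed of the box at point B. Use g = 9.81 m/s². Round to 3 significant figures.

v = 4.91 m/s

Energy at A: mgh₁ = (21.9)(9.81)(5.62) = 1207.4 J
Friction loss: W_f = μ_k mg d = 198.0 J
At B: ½mv² + mgh₂ = mgh₁ − W_f
½mv² = 1207.4 − 198.0 − 745.49 = 263.95 J
v = √(2 × 263.95/21.9) = 4.910 m/s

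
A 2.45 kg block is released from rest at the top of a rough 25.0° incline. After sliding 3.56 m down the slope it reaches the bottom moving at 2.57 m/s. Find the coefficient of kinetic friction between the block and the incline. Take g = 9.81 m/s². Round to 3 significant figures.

μ_k = 0.362

The energy dissipated by friction is the PE lost minus the KE gained:
mgL sinθ = 36.160 J; ½mv² = 8.0910 J
W_f = 36.160 − 8.0910 = 28.07 J
μ_k = W_f/(mg cosθ · L) = 28.07/(21.78 × 3.56) = 0.3620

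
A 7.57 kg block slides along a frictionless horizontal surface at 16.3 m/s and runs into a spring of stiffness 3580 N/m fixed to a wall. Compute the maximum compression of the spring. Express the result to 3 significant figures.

x = 0.750 m

All KE is stored as spring PE at maximum compression: ½mv² = ½kx²
x = v√(m/k) = 16.3 × √(7.57/3580) = 0.7495 m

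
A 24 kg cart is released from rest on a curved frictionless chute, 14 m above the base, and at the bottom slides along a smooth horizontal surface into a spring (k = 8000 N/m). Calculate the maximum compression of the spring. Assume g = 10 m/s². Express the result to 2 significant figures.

x = 0.92 m

At max compression the cart is momentarily at rest: mgh = ½kx²
x = √(2mgh/k) = √(2 × 24 × 10 × 14 / 8000) = 0.9165 m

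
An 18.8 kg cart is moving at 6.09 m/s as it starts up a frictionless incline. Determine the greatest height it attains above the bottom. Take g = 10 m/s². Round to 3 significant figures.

h = 1.85 m

By energy conservation, ½mv² = mgh
h = v²/(2g) = 6.09²/(2 × 10) = 1.854 m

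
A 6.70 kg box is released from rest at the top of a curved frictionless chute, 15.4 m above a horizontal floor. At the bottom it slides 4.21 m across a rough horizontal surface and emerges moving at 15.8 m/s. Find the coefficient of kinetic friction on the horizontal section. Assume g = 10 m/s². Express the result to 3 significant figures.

μ_k = 0.693

Energy bookkeeping (friction removes W_f = μ_k N d):
mgh = ½mv² + μ_k m g d
mgh = 1031.8 J; ½mv² = 836.29 J
W_f = 1031.8 − 836.29 = 195.5 J
μ_k = W_f/(mg·d) = 195.5/(67.00 × 4.21) = 0.6931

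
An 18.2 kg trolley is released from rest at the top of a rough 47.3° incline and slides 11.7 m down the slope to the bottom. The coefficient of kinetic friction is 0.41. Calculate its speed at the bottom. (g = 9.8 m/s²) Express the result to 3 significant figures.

Taking the bottom as reference, mgh = ½mv² + μ_k N L with h = L sinθ, N = mg cosθ:
mgh = mgL sinθ = (18.2)(9.8)(11.7)sin47.3° = 1533.6 J
W_f = μ_k mg cosθ · L = (0.41)(18.2)(9.8)cos47.3°·11.7 = 580.2 J
½mv² = 1533.6 − 580.2 = 953.40 J
v = √(2 × 953.40/18.2) = 10.24 m/s

v = 10.2 m/s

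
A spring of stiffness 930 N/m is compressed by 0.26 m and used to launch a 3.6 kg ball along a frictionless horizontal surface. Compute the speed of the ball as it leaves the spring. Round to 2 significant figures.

v = 4.2 m/s

Conservation of energy: ½kx² = ½mv²
v = x√(k/m) = 0.26 × √(930/3.6) = 4.179 m/s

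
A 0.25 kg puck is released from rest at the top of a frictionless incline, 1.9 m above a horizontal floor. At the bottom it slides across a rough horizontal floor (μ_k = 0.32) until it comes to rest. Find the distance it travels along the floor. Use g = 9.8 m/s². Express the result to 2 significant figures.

Energy at the top = energy at the end + work done against friction:
At rest all PE has been dissipated by friction: mgh = μ_k m g d
d = h/μ_k = 1.9/0.32 = 5.938 m

d = 5.9 m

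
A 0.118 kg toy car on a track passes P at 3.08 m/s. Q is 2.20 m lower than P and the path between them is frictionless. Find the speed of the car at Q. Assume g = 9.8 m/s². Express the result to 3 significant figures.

v = 7.25 m/s

Energy conservation between the two points: ½mv₀² + mgh = ½mv²
v² = v₀² + 2gh = (3.08)² + 2(9.8)(2.20) = 52.606
v = √52.606 = 7.253 m/s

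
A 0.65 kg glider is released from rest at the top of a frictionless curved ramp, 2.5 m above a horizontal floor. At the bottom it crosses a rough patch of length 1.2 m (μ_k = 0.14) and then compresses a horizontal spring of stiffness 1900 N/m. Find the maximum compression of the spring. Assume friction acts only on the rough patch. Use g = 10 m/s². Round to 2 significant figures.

x = 0.13 m

Initial energy: E₁ = mgh = (0.65)(10)(2.5) = 16.250 J
Friction removes W_f = μ_k mg d = (0.14)(0.65)(10)(1.2) = 1.092 J
Energy reaching the spring: E = 16.250 − 1.092 = 15.158 J
At max compression ½kx² = E ⇒ x = √(2E/k) = √(2 × 15.158/1900) = 0.1263 m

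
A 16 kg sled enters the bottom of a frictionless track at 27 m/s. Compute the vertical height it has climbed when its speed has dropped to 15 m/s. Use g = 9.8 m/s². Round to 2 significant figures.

h = 26 m

Conservation of energy: ½mv₁² = ½mv₂² + mgh
h = (v₁² − v₂²)/(2g) = (27² − 15²)/(2 × 9.8) = 25.71 m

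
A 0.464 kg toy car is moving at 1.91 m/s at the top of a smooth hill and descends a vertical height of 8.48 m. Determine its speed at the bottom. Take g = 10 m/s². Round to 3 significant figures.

v = 13.2 m/s

Mechanical energy is conserved (no friction): ½mv₀² + mgh = ½mv²
v² = v₀² + 2gh = (1.91)² + 2(10)(8.48) = 173.25
v = √173.25 = 13.16 m/s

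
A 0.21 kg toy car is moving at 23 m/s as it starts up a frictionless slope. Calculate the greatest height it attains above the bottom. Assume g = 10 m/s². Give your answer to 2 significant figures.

h = 26 m

Setting KE at the bottom equal to PE gained: ½mv² = mgh
h = v²/(2g) = 23²/(2 × 10) = 26.45 m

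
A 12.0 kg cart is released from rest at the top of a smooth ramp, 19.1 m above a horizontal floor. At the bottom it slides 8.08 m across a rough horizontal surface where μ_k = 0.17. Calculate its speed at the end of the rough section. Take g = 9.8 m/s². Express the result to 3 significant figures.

Applying the work–energy principle:
mgh = ½mv² + μ_k m g d
W_f = μ_k mg d = (0.17)(12.0)(9.8)(8.08) = 161.5 J
½mv² = mgh − W_f = 2246.2 − 161.5 = 2084.6 J
v = √(2 × 2084.6/12.0) = 18.64 m/s

v = 18.6 m/s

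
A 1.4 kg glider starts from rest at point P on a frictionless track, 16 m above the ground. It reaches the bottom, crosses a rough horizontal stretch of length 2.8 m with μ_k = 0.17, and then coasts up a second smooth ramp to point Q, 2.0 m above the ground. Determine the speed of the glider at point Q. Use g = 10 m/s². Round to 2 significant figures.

Energy at P: mgh₁ = (1.4)(10)(16) = 224.00 J
Friction loss: W_f = μ_k mg d = 6.664 J
At Q: ½mv² + mgh₂ = mgh₁ − W_f
½mv² = 224.00 − 6.664 − 28.000 = 189.34 J
v = √(2 × 189.34/1.4) = 16.45 m/s

v = 16 m/s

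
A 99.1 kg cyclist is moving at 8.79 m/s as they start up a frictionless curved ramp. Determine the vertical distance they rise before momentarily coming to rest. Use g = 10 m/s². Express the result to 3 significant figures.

h = 3.86 m

Setting KE at the bottom equal to PE gained: ½mv² = mgh
h = v²/(2g) = 8.79²/(2 × 10) = 3.863 m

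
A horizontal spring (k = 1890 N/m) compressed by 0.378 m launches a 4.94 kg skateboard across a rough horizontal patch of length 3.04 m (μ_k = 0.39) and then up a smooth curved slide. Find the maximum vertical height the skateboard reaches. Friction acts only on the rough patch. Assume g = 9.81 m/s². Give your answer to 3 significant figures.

Spring energy: E₀ = ½kx² = ½(1890)(0.378)² = 135.03 J
Friction: W_f = μ_k mg d = (0.39)(4.94)(9.81)(3.04) = 57.46 J
Energy at base of ramp: E = 135.03 − 57.46 = 77.570 J
At max height all remaining energy is PE: mgh = E ⇒ h = E/(mg) = 77.570/(4.94 × 9.81) = 1.601 m

h = 1.60 m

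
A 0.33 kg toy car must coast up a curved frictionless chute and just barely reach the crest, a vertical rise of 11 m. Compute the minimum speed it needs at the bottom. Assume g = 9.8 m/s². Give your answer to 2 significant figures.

v = 15 m/s

At the top it is momentarily at rest, so all KE converts to PE: ½mv² = mgh
v = √(2gh) = √(2 × 9.8 × 11) = 14.68 m/s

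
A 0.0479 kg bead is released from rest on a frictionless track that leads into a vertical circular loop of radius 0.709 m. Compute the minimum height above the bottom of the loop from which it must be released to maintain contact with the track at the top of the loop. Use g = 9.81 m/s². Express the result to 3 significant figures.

At the top, for minimum speed gravity alone supplies the centripetal force: mg = mv_top²/r ⇒ v_top² = gr = 6.955 m²/s²
Energy conservation from release height h to the top (height 2r): mgh = ½mv_top² + mg(2r)
h = v_top²/(2g) + 2r = r/2 + 2r = 5r/2 = 1.772 m

h = 1.77 m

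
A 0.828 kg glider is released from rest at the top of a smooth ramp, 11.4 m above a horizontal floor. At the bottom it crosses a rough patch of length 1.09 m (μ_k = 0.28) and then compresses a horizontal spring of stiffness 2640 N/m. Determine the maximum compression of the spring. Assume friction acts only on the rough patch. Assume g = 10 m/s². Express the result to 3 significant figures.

x = 0.264 m

Initial energy: E₁ = mgh = (0.828)(10)(11.4) = 94.392 J
Friction removes W_f = μ_k mg d = (0.28)(0.828)(10)(1.09) = 2.527 J
Energy reaching the spring: E = 94.392 − 2.527 = 91.865 J
At max compression ½kx² = E ⇒ x = √(2E/k) = √(2 × 91.865/2640) = 0.2638 m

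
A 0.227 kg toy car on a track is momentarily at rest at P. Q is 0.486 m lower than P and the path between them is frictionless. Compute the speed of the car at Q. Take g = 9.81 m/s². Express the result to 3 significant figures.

v = 3.09 m/s

By conservation of mechanical energy, mgh = ½mv²
The mass cancels from both sides.
v = √(2gh) = √(2 × 9.81 × 0.486) = √9.5353 = 3.088 m/s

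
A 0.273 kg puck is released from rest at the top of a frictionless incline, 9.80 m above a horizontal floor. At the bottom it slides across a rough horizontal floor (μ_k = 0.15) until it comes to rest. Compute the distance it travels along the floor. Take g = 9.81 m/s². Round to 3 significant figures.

d = 65.3 m

Energy at the top = energy at the end + work done against friction:
At rest all PE has been dissipated by friction: mgh = μ_k m g d
d = h/μ_k = 9.80/0.15 = 65.33 m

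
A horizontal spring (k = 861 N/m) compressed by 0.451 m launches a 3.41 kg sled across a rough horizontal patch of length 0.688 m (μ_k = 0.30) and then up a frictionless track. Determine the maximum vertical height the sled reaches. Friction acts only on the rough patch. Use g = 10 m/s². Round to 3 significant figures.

Spring energy: E₀ = ½kx² = ½(861)(0.451)² = 87.564 J
Friction: W_f = μ_k mg d = (0.30)(3.41)(10)(0.688) = 7.038 J
Energy at base of ramp: E = 87.564 − 7.038 = 80.526 J
At max height all remaining energy is PE: mgh = E ⇒ h = E/(mg) = 80.526/(3.41 × 10) = 2.361 m

h = 2.36 m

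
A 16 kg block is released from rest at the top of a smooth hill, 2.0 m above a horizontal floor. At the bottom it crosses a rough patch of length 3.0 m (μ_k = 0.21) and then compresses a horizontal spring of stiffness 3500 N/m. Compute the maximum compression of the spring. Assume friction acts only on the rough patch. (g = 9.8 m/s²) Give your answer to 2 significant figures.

x = 0.35 m

Initial energy: E₁ = mgh = (16)(9.8)(2.0) = 313.60 J
Friction removes W_f = μ_k mg d = (0.21)(16)(9.8)(3.0) = 98.78 J
Energy reaching the spring: E = 313.60 − 98.78 = 214.82 J
At max compression ½kx² = E ⇒ x = √(2E/k) = √(2 × 214.82/3500) = 0.3504 m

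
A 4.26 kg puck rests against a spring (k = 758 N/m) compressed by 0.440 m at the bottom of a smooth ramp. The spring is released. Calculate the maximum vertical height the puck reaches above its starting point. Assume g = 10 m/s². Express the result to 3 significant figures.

At maximum height the puck is at rest, so ½kx² = mgh
h = kx²/(2mg) = (758)(0.440)²/(2 × 4.26 × 10) = 1.722 m

h = 1.72 m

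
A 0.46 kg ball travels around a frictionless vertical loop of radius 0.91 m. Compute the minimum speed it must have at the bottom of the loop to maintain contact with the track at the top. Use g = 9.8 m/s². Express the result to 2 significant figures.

v = 6.7 m/s

At the top: mg = mv_top²/r ⇒ v_top² = gr = 8.918 m²/s²
Energy from bottom to top (height 2r): ½mv_bot² = ½mv_top² + mg(2r)
v_bot² = gr + 4gr = 5gr = 44.59
v_bot = √(5gr) = 6.678 m/s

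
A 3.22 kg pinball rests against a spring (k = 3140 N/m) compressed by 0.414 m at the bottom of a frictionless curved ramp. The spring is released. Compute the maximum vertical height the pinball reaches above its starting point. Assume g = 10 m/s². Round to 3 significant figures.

h = 8.36 m

All spring PE becomes gravitational PE at the highest point: ½kx² = mgh
h = kx²/(2mg) = (3140)(0.414)²/(2 × 3.22 × 10) = 8.357 m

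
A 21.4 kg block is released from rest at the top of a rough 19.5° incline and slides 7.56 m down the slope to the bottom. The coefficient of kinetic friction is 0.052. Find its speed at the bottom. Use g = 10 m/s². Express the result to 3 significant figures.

Taking the bottom as reference, mgh = ½mv² + μ_k N L with h = L sinθ, N = mg cosθ:
mgh = mgL sinθ = (21.4)(10)(7.56)sin19.5° = 540.05 J
W_f = μ_k mg cosθ · L = (0.052)(21.4)(10)cos19.5°·7.56 = 79.30 J
½mv² = 540.05 − 79.30 = 460.74 J
v = √(2 × 460.74/21.4) = 6.562 m/s

v = 6.56 m/s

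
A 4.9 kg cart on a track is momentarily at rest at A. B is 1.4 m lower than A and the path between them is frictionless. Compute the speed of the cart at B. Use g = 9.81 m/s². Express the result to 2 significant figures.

v = 5.2 m/s

Energy conservation between the two points: mgh = ½mv²
v = √(2gh) = √(2 × 9.81 × 1.4) = √27.468 = 5.241 m/s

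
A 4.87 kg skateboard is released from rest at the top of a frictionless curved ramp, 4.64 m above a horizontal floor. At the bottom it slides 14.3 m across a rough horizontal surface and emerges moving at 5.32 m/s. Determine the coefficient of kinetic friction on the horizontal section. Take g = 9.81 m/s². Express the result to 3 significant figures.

Energy at the top = energy at the end + work done against friction:
mgh = ½mv² + μ_k m g d
mgh = 221.67 J; ½mv² = 68.916 J
W_f = 221.67 − 68.916 = 152.8 J
μ_k = W_f/(mg·d) = 152.8/(47.77 × 14.3) = 0.2236

μ_k = 0.224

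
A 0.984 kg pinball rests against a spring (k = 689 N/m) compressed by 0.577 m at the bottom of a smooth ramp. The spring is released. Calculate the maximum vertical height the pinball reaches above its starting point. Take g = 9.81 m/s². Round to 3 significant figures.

h = 11.9 m

All spring PE becomes gravitational PE at the highest point: ½kx² = mgh
h = kx²/(2mg) = (689)(0.577)²/(2 × 0.984 × 9.81) = 11.88 m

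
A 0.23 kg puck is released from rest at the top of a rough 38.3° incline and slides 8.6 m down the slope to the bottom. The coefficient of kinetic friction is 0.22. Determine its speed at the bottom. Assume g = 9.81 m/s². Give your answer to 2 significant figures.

Work–energy: mg(L sinθ) − μ_k(mg cosθ)L = ½mv²
mgh = mgL sinθ = (0.23)(9.81)(8.6)sin38.3° = 12.026 J
W_f = μ_k mg cosθ · L = (0.22)(0.23)(9.81)cos38.3°·8.6 = 3.350 J
½mv² = 12.026 − 3.350 = 8.6762 J
v = √(2 × 8.6762/0.23) = 8.686 m/s

v = 8.7 m/s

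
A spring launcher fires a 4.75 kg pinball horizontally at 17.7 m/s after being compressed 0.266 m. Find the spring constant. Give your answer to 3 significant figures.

k = 21000 N/m

Energy stored in the spring equals the launch KE: ½kx² = ½mv²
k = mv²/x² = (4.75)(17.7)²/(0.266)² = 21032 N/m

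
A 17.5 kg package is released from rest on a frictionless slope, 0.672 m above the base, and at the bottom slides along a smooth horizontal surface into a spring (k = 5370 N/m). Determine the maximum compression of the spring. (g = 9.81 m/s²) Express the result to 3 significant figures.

Energy conservation (no friction) from release to max compression: mgh = ½kx²
x = √(2mgh/k) = √(2 × 17.5 × 9.81 × 0.672 / 5370) = 0.2073 m

x = 0.207 m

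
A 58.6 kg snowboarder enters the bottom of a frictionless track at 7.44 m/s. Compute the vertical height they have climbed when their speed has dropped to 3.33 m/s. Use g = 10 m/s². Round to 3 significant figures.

h = 2.21 m

Energy balance between the two points: ½mv₁² = ½mv₂² + mgh
h = (v₁² − v₂²)/(2g) = (7.44² − 3.33²)/(2 × 10) = 2.213 m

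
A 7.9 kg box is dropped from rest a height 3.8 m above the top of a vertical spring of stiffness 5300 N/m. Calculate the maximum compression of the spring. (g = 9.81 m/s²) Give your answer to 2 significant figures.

Take the reference level at the top of the uncompressed spring. At max compression the box has fallen H + x and is momentarily at rest:
mg(H + x) = ½kx²
½(5300)x² − (7.9)(9.81)x − (7.9)(9.81)(3.8) = 0
2650x² − 77.50x − 294.5 = 0
x = [77.50 + √(6006 + 3.1217e+06)]/(2 × 2650) = 0.3483 m

x = 0.35 m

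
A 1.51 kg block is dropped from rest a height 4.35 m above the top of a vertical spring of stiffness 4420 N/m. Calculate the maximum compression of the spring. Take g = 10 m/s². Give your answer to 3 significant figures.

x = 0.176 m

Measuring PE from the top of the relaxed spring, at max compression the block has dropped H + x with zero KE, so:
mg(H + x) = ½kx²
½(4420)x² − (1.51)(10)x − (1.51)(10)(4.35) = 0
2210x² − 15.10x − 65.68 = 0
x = [15.10 + √(228.0 + 580655)]/(2 × 2210) = 0.1759 m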